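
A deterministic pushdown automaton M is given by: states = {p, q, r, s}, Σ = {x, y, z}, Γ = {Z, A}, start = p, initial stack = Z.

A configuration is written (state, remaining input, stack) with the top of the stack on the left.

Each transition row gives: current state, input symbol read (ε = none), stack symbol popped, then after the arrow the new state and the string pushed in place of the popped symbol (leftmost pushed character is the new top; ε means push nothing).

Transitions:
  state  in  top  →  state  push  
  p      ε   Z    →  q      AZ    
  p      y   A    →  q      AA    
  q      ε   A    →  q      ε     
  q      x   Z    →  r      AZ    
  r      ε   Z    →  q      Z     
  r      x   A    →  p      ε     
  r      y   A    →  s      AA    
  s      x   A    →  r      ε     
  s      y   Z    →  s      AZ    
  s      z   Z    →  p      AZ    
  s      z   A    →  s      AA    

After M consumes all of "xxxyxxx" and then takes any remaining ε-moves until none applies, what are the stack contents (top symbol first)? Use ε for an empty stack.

(p, xxxyxxx, Z) ⊢ (q, xxxyxxx, AZ) ⊢ (q, xxxyxxx, Z) ⊢ (r, xxyxxx, AZ) ⊢ (p, xyxxx, Z) ⊢ (q, xyxxx, AZ) ⊢ (q, xyxxx, Z) ⊢ (r, yxxx, AZ) ⊢ (s, xxx, AAZ) ⊢ (r, xx, AZ) ⊢ (p, x, Z) ⊢ (q, x, AZ) ⊢ (q, x, Z) ⊢ (r, ε, AZ)
All input consumed in state r with stack AZ.

AZ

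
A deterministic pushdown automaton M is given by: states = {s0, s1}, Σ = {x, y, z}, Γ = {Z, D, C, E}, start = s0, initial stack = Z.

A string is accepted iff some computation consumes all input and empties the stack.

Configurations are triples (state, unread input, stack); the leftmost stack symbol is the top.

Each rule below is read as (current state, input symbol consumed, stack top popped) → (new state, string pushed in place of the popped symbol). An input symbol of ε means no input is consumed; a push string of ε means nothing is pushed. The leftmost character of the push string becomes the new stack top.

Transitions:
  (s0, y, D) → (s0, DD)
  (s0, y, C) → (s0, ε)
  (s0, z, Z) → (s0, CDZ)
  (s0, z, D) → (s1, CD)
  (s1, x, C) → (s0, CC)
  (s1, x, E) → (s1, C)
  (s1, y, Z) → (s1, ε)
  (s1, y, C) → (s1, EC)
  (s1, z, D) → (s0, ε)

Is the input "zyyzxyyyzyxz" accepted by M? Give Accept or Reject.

Reject

(s0, zyyzxyyyzyxz, Z)
  read z, top Z: go to s0, push CDZ → (s0, yyzxyyyzyxz, CDZ)
  read y, top C: go to s0, push ε → (s0, yzxyyyzyxz, DZ)
  read y, top D: go to s0, push DD → (s0, zxyyyzyxz, DDZ)
  read z, top D: go to s1, push CD → (s1, xyyyzyxz, CDDZ)
  read x, top C: go to s0, push CC → (s0, yyyzyxz, CCDDZ)
  read y, top C: go to s0, push ε → (s0, yyzyxz, CDDZ)
  read y, top C: go to s0, push ε → (s0, yzyxz, DDZ)
  read y, top D: go to s0, push DD → (s0, zyxz, DDDZ)
  read z, top D: go to s1, push CD → (s1, yxz, CDDDZ)
  read y, top C: go to s1, push EC → (s1, xz, ECDDDZ)
  read x, top E: go to s1, push C → (s1, z, CCDDDZ)
No transition applies at (s1, z, CCDDDZ); input not fully consumed.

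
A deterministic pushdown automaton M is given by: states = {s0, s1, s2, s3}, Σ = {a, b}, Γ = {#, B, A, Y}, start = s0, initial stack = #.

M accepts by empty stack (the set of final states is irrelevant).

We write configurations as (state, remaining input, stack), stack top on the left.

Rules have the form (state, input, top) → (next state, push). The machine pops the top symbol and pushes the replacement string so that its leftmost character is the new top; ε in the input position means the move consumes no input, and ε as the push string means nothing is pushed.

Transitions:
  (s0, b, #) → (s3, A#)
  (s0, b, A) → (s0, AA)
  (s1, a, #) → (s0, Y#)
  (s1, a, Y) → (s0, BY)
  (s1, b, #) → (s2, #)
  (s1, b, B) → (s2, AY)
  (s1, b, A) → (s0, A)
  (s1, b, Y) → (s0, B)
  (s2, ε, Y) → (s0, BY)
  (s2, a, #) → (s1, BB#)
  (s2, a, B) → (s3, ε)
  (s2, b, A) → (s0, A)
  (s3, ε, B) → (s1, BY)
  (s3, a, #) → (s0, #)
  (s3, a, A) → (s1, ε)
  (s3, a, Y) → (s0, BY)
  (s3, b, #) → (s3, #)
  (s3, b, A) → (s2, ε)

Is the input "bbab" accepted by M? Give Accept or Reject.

Reject

(s0, bbab, #)
  read b, top #: go to s3, push A# → (s3, bab, A#)
  read b, top A: go to s2, push ε → (s2, ab, #)
  read a, top #: go to s1, push BB# → (s1, b, BB#)
  read b, top B: go to s2, push AY → (s2, ε, AYB#)
All input consumed; stack is AYB#, not empty, and no further ε-move applies.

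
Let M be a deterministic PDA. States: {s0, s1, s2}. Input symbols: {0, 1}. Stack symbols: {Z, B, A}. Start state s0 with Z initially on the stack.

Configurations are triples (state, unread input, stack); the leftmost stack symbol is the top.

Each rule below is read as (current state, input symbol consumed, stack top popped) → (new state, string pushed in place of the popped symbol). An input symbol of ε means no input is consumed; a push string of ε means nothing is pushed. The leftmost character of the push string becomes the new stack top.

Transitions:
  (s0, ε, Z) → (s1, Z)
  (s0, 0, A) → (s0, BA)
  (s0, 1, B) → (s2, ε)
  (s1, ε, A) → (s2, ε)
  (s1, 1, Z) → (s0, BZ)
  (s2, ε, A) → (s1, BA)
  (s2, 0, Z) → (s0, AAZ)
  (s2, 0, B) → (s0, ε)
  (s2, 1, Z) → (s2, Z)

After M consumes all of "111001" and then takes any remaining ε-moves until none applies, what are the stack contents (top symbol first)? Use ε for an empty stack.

(s0, 111001, Z)
  ε-move, top Z: go to s1, push Z → (s1, 111001, Z)
  read 1, top Z: go to s0, push BZ → (s0, 11001, BZ)
  read 1, top B: go to s2, push ε → (s2, 1001, Z)
  read 1, top Z: go to s2, push Z → (s2, 001, Z)
  read 0, top Z: go to s0, push AAZ → (s0, 01, AAZ)
  read 0, top A: go to s0, push BA → (s0, 1, BAAZ)
  read 1, top B: go to s2, push ε → (s2, ε, AAZ)
  ε-move, top A: go to s1, push BA → (s1, ε, BAAZ)
All input consumed in state s1 with stack BAAZ.

BAAZ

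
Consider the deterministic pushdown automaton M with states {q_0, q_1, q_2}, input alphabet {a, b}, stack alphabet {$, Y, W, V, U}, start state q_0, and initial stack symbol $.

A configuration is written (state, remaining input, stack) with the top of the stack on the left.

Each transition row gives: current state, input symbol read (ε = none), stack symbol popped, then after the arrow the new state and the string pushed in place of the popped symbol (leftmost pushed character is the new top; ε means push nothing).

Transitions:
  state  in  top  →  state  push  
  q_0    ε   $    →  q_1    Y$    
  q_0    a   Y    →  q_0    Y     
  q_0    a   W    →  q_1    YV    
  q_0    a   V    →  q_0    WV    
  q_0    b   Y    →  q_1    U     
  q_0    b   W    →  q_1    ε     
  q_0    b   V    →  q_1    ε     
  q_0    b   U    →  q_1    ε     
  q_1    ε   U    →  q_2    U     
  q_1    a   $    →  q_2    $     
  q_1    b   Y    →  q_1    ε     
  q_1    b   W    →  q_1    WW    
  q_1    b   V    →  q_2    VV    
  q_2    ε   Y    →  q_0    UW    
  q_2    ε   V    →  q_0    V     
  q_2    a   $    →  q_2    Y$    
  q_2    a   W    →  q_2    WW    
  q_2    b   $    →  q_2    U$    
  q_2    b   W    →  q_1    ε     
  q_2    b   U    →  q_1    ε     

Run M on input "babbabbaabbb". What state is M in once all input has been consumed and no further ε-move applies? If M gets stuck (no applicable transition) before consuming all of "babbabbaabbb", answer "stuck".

q_1

(q_0, babbabbaabbb, $)
  ε-move, top $: go to q_1, push Y$ → (q_1, babbabbaabbb, Y$)
  read b, top Y: go to q_1, push ε → (q_1, abbabbaabbb, $)
  read a, top $: go to q_2, push $ → (q_2, bbabbaabbb, $)
  read b, top $: go to q_2, push U$ → (q_2, babbaabbb, U$)
  read b, top U: go to q_1, push ε → (q_1, abbaabbb, $)
  read a, top $: go to q_2, push $ → (q_2, bbaabbb, $)
  read b, top $: go to q_2, push U$ → (q_2, baabbb, U$)
  read b, top U: go to q_1, push ε → (q_1, aabbb, $)
  read a, top $: go to q_2, push $ → (q_2, abbb, $)
  read a, top $: go to q_2, push Y$ → (q_2, bbb, Y$)
  ε-move, top Y: go to q_0, push UW → (q_0, bbb, UW$)
  read b, top U: go to q_1, push ε → (q_1, bb, W$)
  read b, top W: go to q_1, push WW → (q_1, b, WW$)
  read b, top W: go to q_1, push WW → (q_1, ε, WWW$)
All input consumed; M is in state q_1.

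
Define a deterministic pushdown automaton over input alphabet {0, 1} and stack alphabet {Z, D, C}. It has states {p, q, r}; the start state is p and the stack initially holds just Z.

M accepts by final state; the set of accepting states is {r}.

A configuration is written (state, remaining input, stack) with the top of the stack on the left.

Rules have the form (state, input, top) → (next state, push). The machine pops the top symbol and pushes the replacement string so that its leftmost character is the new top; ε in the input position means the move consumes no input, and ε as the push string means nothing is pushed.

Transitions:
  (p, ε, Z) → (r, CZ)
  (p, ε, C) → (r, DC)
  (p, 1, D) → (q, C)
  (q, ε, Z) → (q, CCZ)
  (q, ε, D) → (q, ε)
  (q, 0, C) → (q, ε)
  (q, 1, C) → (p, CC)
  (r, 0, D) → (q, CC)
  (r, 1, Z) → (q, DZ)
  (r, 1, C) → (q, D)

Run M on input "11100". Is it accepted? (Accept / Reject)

(p, 11100, Z)
  ε-move, top Z: go to r, push CZ → (r, 11100, CZ)
  read 1, top C: go to q, push D → (q, 1100, DZ)
  ε-move, top D: go to q, push ε → (q, 1100, Z)
  ε-move, top Z: go to q, push CCZ → (q, 1100, CCZ)
  read 1, top C: go to p, push CC → (p, 100, CCCZ)
  ε-move, top C: go to r, push DC → (r, 100, DCCCZ)
No transition applies at (r, 100, DCCCZ); input not fully consumed.

Reject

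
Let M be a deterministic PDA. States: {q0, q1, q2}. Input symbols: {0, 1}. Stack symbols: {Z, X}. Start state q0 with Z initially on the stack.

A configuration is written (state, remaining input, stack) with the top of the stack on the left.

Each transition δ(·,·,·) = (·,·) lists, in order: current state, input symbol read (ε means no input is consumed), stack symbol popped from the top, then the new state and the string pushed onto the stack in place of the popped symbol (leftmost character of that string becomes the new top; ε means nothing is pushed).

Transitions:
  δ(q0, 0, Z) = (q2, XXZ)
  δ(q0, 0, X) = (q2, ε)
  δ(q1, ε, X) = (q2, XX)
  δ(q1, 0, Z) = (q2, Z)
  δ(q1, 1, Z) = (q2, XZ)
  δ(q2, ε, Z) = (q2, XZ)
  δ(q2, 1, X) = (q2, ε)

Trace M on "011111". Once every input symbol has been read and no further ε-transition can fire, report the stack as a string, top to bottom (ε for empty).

XZ

(q0, 011111, Z) ⊢ (q2, 11111, XXZ) ⊢ (q2, 1111, XZ) ⊢ (q2, 111, Z) ⊢ (q2, 111, XZ) ⊢ (q2, 11, Z) ⊢ (q2, 11, XZ) ⊢ (q2, 1, Z) ⊢ (q2, 1, XZ) ⊢ (q2, ε, Z) ⊢ (q2, ε, XZ)
All input consumed in state q2 with stack XZ.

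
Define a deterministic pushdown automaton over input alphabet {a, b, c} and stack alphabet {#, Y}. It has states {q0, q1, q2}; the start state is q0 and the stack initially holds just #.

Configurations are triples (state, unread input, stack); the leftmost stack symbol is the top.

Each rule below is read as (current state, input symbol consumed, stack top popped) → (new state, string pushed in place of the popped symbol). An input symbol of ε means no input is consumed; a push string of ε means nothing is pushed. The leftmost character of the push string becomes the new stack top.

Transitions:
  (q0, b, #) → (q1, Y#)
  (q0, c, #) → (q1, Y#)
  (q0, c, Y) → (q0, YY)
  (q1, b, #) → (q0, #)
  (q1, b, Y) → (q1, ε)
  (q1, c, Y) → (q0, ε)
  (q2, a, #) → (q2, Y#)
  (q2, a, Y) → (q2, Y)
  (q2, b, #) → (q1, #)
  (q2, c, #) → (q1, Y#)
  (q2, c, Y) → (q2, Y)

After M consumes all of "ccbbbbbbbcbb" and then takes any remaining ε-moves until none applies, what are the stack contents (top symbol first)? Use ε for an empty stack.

(q0, ccbbbbbbbcbb, #) ⊢ (q1, cbbbbbbbcbb, Y#) ⊢ (q0, bbbbbbbcbb, #) ⊢ (q1, bbbbbbcbb, Y#) ⊢ (q1, bbbbbcbb, #) ⊢ (q0, bbbbcbb, #) ⊢ (q1, bbbcbb, Y#) ⊢ (q1, bbcbb, #) ⊢ (q0, bcbb, #) ⊢ (q1, cbb, Y#) ⊢ (q0, bb, #) ⊢ (q1, b, Y#) ⊢ (q1, ε, #)
All input consumed in state q1 with stack #.

#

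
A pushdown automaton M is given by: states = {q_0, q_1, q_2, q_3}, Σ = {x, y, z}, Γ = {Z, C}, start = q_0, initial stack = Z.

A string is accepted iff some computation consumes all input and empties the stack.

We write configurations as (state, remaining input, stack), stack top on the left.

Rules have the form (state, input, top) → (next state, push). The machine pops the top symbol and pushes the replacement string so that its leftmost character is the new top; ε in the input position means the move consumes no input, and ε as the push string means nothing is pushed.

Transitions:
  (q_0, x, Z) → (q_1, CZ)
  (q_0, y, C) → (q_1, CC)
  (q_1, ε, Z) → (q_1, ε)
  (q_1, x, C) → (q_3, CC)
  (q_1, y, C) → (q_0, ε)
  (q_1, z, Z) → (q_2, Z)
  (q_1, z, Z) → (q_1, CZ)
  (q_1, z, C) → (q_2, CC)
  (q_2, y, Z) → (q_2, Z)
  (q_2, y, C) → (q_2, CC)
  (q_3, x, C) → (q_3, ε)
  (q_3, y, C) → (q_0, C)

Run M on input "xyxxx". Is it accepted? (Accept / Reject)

No computation consumes all input and empties the stack.

Reject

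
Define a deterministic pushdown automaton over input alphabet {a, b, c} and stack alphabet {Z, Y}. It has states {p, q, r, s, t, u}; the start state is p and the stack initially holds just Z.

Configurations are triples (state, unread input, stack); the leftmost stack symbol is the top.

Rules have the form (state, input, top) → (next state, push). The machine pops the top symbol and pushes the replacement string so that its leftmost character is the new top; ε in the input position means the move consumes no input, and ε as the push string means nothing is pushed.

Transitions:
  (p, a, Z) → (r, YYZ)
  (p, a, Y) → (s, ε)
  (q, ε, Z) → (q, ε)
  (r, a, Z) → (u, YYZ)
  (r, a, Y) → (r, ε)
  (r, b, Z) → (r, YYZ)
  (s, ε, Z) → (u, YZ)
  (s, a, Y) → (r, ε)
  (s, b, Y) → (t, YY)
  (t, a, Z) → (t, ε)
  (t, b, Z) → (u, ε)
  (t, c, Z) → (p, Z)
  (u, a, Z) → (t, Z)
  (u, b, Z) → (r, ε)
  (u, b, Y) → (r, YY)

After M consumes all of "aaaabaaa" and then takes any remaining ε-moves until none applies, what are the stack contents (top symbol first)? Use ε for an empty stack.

(p, aaaabaaa, Z)
  read a, top Z: go to r, push YYZ → (r, aaabaaa, YYZ)
  read a, top Y: go to r, push ε → (r, aabaaa, YZ)
  read a, top Y: go to r, push ε → (r, abaaa, Z)
  read a, top Z: go to u, push YYZ → (u, baaa, YYZ)
  read b, top Y: go to r, push YY → (r, aaa, YYYZ)
  read a, top Y: go to r, push ε → (r, aa, YYZ)
  read a, top Y: go to r, push ε → (r, a, YZ)
  read a, top Y: go to r, push ε → (r, ε, Z)
All input consumed in state r with stack Z.

Z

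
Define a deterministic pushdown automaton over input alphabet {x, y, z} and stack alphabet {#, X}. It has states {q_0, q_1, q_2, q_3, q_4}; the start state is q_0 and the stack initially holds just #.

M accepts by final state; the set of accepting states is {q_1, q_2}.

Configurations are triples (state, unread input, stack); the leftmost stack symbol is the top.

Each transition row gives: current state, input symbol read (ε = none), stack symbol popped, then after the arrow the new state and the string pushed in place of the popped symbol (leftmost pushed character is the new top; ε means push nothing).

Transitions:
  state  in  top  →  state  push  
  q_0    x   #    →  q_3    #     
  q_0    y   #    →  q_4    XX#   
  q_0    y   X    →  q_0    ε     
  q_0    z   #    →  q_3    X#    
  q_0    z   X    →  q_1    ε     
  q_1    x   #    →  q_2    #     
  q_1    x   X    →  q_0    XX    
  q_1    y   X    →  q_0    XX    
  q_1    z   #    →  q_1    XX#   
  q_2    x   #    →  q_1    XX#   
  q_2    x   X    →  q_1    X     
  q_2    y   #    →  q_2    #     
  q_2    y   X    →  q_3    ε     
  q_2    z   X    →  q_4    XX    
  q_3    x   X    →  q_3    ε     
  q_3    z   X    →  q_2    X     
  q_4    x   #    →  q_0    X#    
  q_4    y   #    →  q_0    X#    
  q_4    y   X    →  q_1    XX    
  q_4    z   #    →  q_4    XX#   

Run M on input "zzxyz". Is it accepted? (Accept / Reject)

Accept

(q_0, zzxyz, #) ⊢ (q_3, zxyz, X#) ⊢ (q_2, xyz, X#) ⊢ (q_1, yz, X#) ⊢ (q_0, z, XX#) ⊢ (q_1, ε, X#)
All input consumed; state q_1 ∈ F.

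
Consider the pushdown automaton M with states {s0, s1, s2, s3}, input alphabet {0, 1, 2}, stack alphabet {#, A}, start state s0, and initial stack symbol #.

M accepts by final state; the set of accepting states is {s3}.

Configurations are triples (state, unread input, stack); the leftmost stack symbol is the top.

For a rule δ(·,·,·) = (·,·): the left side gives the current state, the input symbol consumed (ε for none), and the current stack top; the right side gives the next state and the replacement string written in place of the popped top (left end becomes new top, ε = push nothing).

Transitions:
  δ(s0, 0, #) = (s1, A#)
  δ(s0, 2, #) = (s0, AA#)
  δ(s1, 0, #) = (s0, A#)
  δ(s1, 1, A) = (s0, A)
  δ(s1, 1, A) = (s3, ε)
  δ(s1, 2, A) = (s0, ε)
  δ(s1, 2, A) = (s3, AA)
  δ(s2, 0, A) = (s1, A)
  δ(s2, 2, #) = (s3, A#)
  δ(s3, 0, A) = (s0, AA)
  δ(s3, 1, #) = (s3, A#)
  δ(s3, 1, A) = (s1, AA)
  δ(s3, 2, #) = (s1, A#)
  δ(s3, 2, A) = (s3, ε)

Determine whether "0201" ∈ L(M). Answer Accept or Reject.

One accepting computation: (s0, 0201, #) ⊢ (s1, 201, A#) ⊢ (s0, 01, #) ⊢ (s1, 1, A#) ⊢ (s3, ε, #)
All input consumed and state s3 ∈ F.

Accept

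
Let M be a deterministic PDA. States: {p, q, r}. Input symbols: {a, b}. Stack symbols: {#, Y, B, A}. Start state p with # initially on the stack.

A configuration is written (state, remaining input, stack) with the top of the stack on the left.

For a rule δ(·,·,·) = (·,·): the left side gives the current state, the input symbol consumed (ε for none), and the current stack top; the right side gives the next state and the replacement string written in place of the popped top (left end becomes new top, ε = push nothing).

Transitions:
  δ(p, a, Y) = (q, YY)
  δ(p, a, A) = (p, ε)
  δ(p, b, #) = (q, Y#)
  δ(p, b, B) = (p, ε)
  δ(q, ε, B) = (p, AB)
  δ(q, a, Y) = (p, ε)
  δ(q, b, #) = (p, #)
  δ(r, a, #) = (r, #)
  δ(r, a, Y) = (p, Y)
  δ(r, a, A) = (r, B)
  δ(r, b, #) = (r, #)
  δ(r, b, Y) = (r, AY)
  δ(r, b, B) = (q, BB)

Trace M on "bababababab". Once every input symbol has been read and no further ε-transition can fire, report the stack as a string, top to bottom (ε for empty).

Y#

(p, bababababab, #) ⊢ (q, ababababab, Y#) ⊢ (p, babababab, #) ⊢ (q, abababab, Y#) ⊢ (p, bababab, #) ⊢ (q, ababab, Y#) ⊢ (p, babab, #) ⊢ (q, abab, Y#) ⊢ (p, bab, #) ⊢ (q, ab, Y#) ⊢ (p, b, #) ⊢ (q, ε, Y#)
All input consumed in state q with stack Y#.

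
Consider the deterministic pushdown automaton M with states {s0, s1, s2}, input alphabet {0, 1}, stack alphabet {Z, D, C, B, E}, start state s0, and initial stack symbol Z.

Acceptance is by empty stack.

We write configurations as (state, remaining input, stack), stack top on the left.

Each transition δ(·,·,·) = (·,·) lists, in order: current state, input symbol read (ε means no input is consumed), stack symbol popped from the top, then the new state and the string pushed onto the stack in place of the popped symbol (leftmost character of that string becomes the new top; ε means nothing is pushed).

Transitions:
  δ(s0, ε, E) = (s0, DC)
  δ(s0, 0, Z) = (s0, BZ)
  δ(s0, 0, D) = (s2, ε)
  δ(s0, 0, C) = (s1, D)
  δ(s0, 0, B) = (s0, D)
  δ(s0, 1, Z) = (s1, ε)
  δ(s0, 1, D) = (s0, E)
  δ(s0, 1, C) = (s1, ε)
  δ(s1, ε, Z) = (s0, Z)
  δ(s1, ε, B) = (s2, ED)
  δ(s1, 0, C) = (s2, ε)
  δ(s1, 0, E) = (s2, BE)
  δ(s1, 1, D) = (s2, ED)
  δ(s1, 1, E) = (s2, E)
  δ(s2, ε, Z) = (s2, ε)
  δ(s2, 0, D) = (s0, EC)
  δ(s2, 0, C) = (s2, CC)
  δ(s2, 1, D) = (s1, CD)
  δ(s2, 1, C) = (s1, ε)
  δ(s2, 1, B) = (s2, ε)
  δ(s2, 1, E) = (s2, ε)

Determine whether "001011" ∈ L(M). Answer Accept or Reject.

Accept

(s0, 001011, Z)
  read 0, top Z: go to s0, push BZ → (s0, 01011, BZ)
  read 0, top B: go to s0, push D → (s0, 1011, DZ)
  read 1, top D: go to s0, push E → (s0, 011, EZ)
  ε-move, top E: go to s0, push DC → (s0, 011, DCZ)
  read 0, top D: go to s2, push ε → (s2, 11, CZ)
  read 1, top C: go to s1, push ε → (s1, 1, Z)
  ε-move, top Z: go to s0, push Z → (s0, 1, Z)
  read 1, top Z: go to s1, push ε → (s1, ε, ε)
All input consumed and the stack is empty.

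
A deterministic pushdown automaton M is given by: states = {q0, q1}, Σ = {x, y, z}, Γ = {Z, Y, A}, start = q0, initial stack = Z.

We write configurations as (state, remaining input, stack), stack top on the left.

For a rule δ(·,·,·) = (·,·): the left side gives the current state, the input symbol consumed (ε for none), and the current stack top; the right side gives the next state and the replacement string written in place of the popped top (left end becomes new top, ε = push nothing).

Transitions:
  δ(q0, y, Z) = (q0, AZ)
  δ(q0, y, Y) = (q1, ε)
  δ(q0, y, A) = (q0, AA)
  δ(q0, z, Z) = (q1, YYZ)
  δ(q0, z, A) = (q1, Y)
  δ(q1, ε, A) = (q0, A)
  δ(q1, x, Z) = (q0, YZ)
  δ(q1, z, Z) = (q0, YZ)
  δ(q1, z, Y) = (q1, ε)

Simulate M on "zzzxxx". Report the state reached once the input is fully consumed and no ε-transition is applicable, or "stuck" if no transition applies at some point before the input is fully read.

(q0, zzzxxx, Z)
  read z, top Z: go to q1, push YYZ → (q1, zzxxx, YYZ)
  read z, top Y: go to q1, push ε → (q1, zxxx, YZ)
  read z, top Y: go to q1, push ε → (q1, xxx, Z)
  read x, top Z: go to q0, push YZ → (q0, xx, YZ)
No transition for (q0, x, top Y); M blocks with input xx remaining.

stuck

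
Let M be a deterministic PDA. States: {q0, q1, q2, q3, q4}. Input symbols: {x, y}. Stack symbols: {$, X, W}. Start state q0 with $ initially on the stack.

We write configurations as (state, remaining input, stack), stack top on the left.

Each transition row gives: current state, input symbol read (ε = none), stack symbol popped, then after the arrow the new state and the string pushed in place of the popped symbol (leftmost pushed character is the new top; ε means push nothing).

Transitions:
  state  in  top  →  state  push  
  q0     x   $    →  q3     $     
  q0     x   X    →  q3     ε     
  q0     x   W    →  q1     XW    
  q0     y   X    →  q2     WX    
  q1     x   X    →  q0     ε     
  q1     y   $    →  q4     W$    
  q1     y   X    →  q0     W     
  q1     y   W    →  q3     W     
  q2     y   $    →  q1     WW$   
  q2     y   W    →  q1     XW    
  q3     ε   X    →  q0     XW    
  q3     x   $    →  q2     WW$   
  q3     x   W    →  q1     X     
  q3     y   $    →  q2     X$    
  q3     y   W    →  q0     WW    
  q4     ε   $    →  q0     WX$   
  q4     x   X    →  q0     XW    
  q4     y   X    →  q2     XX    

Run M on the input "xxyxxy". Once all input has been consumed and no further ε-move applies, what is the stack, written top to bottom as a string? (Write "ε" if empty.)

WWW$

(q0, xxyxxy, $) ⊢ (q3, xyxxy, $) ⊢ (q2, yxxy, WW$) ⊢ (q1, xxy, XWW$) ⊢ (q0, xy, WW$) ⊢ (q1, y, XWW$) ⊢ (q0, ε, WWW$)
All input consumed in state q0 with stack WWW$.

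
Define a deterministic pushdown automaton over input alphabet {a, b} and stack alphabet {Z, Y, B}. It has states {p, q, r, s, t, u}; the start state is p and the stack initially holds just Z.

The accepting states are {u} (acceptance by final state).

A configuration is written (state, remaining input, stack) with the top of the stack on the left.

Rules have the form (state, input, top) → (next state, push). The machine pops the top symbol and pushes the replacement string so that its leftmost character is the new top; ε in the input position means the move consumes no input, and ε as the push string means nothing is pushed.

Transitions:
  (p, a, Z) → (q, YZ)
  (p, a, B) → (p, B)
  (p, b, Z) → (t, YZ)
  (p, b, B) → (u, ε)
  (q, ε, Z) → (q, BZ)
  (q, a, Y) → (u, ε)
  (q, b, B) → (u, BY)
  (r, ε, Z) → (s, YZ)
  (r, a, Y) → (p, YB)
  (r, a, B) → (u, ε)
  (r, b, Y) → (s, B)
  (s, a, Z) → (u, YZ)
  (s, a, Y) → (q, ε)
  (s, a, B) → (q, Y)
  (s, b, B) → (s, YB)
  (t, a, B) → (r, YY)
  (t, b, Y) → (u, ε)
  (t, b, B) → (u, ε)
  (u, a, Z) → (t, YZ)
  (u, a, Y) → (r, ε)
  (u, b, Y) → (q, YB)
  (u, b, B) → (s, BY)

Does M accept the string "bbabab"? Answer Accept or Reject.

Accept

(p, bbabab, Z)
  read b, top Z: go to t, push YZ → (t, babab, YZ)
  read b, top Y: go to u, push ε → (u, abab, Z)
  read a, top Z: go to t, push YZ → (t, bab, YZ)
  read b, top Y: go to u, push ε → (u, ab, Z)
  read a, top Z: go to t, push YZ → (t, b, YZ)
  read b, top Y: go to u, push ε → (u, ε, Z)
All input consumed; state u ∈ F.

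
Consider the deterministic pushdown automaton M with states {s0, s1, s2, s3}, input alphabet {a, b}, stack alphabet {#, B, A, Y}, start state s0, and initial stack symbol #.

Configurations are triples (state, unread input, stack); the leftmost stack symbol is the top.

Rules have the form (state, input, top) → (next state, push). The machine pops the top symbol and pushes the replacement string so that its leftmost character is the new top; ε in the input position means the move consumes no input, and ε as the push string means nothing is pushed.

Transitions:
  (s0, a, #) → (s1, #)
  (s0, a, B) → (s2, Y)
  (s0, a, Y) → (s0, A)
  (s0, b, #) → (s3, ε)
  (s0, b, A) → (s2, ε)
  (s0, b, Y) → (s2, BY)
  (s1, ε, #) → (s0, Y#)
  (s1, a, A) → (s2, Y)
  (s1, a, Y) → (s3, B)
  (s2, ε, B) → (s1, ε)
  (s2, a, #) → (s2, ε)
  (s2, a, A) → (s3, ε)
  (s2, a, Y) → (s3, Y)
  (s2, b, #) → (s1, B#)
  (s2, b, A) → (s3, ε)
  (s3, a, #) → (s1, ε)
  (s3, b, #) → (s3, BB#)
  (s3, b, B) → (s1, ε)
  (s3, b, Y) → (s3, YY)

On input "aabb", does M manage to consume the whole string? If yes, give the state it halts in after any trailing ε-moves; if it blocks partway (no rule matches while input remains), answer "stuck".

s1

(s0, aabb, #) ⊢ (s1, abb, #) ⊢ (s0, abb, Y#) ⊢ (s0, bb, A#) ⊢ (s2, b, #) ⊢ (s1, ε, B#)
All input consumed; M is in state s1.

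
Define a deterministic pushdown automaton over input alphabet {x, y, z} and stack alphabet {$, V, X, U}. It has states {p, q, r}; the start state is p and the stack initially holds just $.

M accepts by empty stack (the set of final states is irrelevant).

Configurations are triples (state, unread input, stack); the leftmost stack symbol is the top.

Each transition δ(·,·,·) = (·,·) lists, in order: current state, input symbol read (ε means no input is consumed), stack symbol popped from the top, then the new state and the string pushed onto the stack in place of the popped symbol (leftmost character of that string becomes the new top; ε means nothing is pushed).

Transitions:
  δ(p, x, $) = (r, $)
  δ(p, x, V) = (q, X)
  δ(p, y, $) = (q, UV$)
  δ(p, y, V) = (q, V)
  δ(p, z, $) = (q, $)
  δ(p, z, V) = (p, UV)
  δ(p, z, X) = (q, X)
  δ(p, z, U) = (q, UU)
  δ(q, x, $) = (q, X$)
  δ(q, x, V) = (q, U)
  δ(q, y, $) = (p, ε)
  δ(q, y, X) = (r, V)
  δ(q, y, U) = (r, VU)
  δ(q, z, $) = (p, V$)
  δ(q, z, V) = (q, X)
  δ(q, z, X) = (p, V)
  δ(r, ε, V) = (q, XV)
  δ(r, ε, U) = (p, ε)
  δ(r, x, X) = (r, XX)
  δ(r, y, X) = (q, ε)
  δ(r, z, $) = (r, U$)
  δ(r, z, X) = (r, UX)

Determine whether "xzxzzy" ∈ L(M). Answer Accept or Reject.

Accept

(p, xzxzzy, $)
  read x, top $: go to r, push $ → (r, zxzzy, $)
  read z, top $: go to r, push U$ → (r, xzzy, U$)
  ε-move, top U: go to p, push ε → (p, xzzy, $)
  read x, top $: go to r, push $ → (r, zzy, $)
  read z, top $: go to r, push U$ → (r, zy, U$)
  ε-move, top U: go to p, push ε → (p, zy, $)
  read z, top $: go to q, push $ → (q, y, $)
  read y, top $: go to p, push ε → (p, ε, ε)
All input consumed and the stack is empty.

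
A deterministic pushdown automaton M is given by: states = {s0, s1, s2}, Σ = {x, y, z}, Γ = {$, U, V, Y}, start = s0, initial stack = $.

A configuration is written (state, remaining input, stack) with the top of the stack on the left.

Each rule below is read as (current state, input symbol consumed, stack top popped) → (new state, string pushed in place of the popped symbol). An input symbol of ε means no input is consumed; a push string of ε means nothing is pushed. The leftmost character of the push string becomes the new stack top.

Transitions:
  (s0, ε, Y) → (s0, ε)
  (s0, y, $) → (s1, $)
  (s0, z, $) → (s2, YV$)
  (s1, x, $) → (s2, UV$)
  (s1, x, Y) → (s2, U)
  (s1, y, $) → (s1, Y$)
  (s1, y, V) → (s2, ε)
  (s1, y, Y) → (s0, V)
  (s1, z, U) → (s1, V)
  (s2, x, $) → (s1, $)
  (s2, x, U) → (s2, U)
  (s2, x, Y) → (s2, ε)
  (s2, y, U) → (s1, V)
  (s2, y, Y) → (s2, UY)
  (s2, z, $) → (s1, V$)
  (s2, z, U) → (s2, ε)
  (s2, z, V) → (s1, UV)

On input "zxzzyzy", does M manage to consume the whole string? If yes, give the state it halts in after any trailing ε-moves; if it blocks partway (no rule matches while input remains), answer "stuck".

(s0, zxzzyzy, $) ⊢ (s2, xzzyzy, YV$) ⊢ (s2, zzyzy, V$) ⊢ (s1, zyzy, UV$) ⊢ (s1, yzy, VV$) ⊢ (s2, zy, V$) ⊢ (s1, y, UV$)
No transition for (s1, y, top U); M blocks with input y remaining.

stuck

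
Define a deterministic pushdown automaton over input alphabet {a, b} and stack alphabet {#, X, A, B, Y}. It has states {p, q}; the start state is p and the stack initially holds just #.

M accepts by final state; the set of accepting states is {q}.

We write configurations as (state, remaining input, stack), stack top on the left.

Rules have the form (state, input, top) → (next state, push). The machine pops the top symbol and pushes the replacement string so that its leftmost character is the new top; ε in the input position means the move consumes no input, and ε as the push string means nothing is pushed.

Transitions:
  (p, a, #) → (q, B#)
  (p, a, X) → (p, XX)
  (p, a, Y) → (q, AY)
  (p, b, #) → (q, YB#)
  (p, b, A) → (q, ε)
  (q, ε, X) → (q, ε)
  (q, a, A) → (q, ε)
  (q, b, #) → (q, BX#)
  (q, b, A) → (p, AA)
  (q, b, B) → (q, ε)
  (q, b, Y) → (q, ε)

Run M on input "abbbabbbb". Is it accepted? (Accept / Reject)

(p, abbbabbbb, #)
  read a, top #: go to q, push B# → (q, bbbabbbb, B#)
  read b, top B: go to q, push ε → (q, bbabbbb, #)
  read b, top #: go to q, push BX# → (q, babbbb, BX#)
  read b, top B: go to q, push ε → (q, abbbb, X#)
  ε-move, top X: go to q, push ε → (q, abbbb, #)
No transition applies at (q, abbbb, #); input not fully consumed.

Reject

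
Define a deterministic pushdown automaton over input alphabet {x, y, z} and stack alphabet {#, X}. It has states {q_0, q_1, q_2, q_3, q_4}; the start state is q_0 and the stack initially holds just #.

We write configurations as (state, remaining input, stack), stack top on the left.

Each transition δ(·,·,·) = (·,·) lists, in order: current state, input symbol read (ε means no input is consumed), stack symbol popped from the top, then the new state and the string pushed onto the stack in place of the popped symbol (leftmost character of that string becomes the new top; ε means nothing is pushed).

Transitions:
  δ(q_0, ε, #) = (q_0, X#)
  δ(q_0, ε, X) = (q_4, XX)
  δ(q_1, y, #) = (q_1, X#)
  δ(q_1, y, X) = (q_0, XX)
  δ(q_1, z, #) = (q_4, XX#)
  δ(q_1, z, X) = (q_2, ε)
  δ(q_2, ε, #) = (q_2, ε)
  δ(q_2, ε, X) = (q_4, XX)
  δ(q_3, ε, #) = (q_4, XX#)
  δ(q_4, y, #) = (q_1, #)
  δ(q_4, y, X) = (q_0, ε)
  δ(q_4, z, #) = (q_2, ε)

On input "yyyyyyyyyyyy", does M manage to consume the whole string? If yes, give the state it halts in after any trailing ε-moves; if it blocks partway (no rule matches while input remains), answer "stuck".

q_4

(q_0, yyyyyyyyyyyy, #)
  ε-move, top #: go to q_0, push X# → (q_0, yyyyyyyyyyyy, X#)
  ε-move, top X: go to q_4, push XX → (q_4, yyyyyyyyyyyy, XX#)
  read y, top X: go to q_0, push ε → (q_0, yyyyyyyyyyy, X#)
  ε-move, top X: go to q_4, push XX → (q_4, yyyyyyyyyyy, XX#)
  read y, top X: go to q_0, push ε → (q_0, yyyyyyyyyy, X#)
  ε-move, top X: go to q_4, push XX → (q_4, yyyyyyyyyy, XX#)
  read y, top X: go to q_0, push ε → (q_0, yyyyyyyyy, X#)
  ε-move, top X: go to q_4, push XX → (q_4, yyyyyyyyy, XX#)
  read y, top X: go to q_0, push ε → (q_0, yyyyyyyy, X#)
  ε-move, top X: go to q_4, push XX → (q_4, yyyyyyyy, XX#)
  read y, top X: go to q_0, push ε → (q_0, yyyyyyy, X#)
  ε-move, top X: go to q_4, push XX → (q_4, yyyyyyy, XX#)
  read y, top X: go to q_0, push ε → (q_0, yyyyyy, X#)
  ε-move, top X: go to q_4, push XX → (q_4, yyyyyy, XX#)
  read y, top X: go to q_0, push ε → (q_0, yyyyy, X#)
  ε-move, top X: go to q_4, push XX → (q_4, yyyyy, XX#)
  read y, top X: go to q_0, push ε → (q_0, yyyy, X#)
  ε-move, top X: go to q_4, push XX → (q_4, yyyy, XX#)
  read y, top X: go to q_0, push ε → (q_0, yyy, X#)
  ε-move, top X: go to q_4, push XX → (q_4, yyy, XX#)
  read y, top X: go to q_0, push ε → (q_0, yy, X#)
  ε-move, top X: go to q_4, push XX → (q_4, yy, XX#)
  read y, top X: go to q_0, push ε → (q_0, y, X#)
  ε-move, top X: go to q_4, push XX → (q_4, y, XX#)
  read y, top X: go to q_0, push ε → (q_0, ε, X#)
  ε-move, top X: go to q_4, push XX → (q_4, ε, XX#)
All input consumed; M is in state q_4.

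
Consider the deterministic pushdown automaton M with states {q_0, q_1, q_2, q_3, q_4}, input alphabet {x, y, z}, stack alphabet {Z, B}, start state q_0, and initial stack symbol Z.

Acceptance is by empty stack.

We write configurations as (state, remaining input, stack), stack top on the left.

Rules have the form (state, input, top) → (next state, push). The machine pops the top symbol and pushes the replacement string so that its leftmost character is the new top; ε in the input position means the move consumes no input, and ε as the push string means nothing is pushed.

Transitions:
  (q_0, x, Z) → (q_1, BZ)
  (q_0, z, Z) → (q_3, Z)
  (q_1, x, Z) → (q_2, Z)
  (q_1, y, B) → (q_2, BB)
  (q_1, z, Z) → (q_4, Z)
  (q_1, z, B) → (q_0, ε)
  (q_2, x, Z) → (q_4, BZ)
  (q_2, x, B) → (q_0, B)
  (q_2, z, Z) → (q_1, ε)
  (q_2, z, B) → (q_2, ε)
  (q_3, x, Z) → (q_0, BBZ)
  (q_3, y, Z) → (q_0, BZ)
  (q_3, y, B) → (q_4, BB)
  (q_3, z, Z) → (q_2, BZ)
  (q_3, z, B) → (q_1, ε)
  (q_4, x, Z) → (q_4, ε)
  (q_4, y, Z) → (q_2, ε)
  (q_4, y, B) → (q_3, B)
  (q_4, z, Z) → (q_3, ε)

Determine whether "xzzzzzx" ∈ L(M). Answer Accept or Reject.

(q_0, xzzzzzx, Z)
  read x, top Z: go to q_1, push BZ → (q_1, zzzzzx, BZ)
  read z, top B: go to q_0, push ε → (q_0, zzzzx, Z)
  read z, top Z: go to q_3, push Z → (q_3, zzzx, Z)
  read z, top Z: go to q_2, push BZ → (q_2, zzx, BZ)
  read z, top B: go to q_2, push ε → (q_2, zx, Z)
  read z, top Z: go to q_1, push ε → (q_1, x, ε)
No transition applies at (q_1, x, ε); input not fully consumed.

Reject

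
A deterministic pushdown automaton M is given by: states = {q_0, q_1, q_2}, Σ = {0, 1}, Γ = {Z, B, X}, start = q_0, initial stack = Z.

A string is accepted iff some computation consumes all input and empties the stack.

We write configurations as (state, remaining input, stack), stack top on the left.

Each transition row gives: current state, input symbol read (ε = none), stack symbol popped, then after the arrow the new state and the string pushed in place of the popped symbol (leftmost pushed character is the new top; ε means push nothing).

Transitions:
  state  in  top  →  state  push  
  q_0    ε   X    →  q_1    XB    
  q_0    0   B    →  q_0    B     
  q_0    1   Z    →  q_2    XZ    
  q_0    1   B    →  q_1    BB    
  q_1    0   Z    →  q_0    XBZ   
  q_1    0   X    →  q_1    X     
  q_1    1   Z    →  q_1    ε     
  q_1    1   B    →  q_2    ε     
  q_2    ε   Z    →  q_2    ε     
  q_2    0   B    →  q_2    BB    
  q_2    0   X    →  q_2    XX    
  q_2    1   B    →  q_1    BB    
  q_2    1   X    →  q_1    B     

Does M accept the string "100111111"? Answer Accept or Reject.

Accept

(q_0, 100111111, Z) ⊢ (q_2, 00111111, XZ) ⊢ (q_2, 0111111, XXZ) ⊢ (q_2, 111111, XXXZ) ⊢ (q_1, 11111, BXXZ) ⊢ (q_2, 1111, XXZ) ⊢ (q_1, 111, BXZ) ⊢ (q_2, 11, XZ) ⊢ (q_1, 1, BZ) ⊢ (q_2, ε, Z) ⊢ (q_2, ε, ε)
All input consumed and the stack is empty.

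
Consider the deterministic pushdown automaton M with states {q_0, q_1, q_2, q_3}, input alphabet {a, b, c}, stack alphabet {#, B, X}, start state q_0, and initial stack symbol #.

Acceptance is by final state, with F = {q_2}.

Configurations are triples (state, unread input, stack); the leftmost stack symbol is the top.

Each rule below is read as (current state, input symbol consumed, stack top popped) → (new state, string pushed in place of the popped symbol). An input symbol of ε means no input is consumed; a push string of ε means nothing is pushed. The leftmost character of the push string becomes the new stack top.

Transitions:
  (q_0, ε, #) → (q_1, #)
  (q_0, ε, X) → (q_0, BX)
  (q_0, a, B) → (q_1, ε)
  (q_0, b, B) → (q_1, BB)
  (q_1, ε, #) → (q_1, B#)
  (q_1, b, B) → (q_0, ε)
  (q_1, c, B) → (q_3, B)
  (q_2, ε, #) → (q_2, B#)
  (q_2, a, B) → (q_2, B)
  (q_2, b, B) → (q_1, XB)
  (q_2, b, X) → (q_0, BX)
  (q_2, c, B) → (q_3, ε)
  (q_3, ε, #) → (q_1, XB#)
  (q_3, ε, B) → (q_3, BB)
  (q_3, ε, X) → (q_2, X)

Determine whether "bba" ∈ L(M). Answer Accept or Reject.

Reject

(q_0, bba, #)
  ε-move, top #: go to q_1, push # → (q_1, bba, #)
  ε-move, top #: go to q_1, push B# → (q_1, bba, B#)
  read b, top B: go to q_0, push ε → (q_0, ba, #)
  ε-move, top #: go to q_1, push # → (q_1, ba, #)
  ε-move, top #: go to q_1, push B# → (q_1, ba, B#)
  read b, top B: go to q_0, push ε → (q_0, a, #)
  ε-move, top #: go to q_1, push # → (q_1, a, #)
  ε-move, top #: go to q_1, push B# → (q_1, a, B#)
No transition applies at (q_1, a, B#); input not fully consumed.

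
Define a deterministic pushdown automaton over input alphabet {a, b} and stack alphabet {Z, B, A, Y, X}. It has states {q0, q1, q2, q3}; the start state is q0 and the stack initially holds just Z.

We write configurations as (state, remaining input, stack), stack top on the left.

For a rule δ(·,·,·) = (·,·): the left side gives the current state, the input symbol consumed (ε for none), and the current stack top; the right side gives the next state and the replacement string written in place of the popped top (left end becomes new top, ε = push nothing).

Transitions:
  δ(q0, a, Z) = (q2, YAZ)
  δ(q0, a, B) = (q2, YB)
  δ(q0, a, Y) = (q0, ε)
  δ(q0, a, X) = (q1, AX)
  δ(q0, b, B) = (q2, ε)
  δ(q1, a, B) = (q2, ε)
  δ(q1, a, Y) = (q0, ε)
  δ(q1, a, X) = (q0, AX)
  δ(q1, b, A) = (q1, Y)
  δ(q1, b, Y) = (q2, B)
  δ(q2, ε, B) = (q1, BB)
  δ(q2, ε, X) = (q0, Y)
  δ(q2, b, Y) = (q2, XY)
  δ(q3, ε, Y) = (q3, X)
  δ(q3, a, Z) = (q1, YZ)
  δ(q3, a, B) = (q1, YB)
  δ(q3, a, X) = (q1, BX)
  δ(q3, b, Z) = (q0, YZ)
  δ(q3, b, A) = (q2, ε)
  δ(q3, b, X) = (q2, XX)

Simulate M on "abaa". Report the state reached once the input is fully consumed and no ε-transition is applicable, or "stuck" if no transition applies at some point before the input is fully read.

q0

(q0, abaa, Z)
  read a, top Z: go to q2, push YAZ → (q2, baa, YAZ)
  read b, top Y: go to q2, push XY → (q2, aa, XYAZ)
  ε-move, top X: go to q0, push Y → (q0, aa, YYAZ)
  read a, top Y: go to q0, push ε → (q0, a, YAZ)
  read a, top Y: go to q0, push ε → (q0, ε, AZ)
All input consumed; M is in state q0.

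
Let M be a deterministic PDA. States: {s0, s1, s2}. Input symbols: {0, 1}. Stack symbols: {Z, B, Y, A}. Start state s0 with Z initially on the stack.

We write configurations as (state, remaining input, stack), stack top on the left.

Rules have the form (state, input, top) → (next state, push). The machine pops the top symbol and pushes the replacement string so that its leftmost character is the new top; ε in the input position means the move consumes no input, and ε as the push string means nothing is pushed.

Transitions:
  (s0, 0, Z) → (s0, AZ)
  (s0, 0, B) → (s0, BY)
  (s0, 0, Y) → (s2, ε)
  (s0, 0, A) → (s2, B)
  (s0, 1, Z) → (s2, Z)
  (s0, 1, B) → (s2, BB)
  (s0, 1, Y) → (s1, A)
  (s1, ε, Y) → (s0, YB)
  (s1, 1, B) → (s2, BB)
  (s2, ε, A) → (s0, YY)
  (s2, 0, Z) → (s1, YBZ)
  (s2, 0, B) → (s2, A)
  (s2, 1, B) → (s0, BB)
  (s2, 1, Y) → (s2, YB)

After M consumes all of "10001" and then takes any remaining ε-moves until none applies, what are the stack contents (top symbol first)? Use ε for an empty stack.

(s0, 10001, Z)
  read 1, top Z: go to s2, push Z → (s2, 0001, Z)
  read 0, top Z: go to s1, push YBZ → (s1, 001, YBZ)
  ε-move, top Y: go to s0, push YB → (s0, 001, YBBZ)
  read 0, top Y: go to s2, push ε → (s2, 01, BBZ)
  read 0, top B: go to s2, push A → (s2, 1, ABZ)
  ε-move, top A: go to s0, push YY → (s0, 1, YYBZ)
  read 1, top Y: go to s1, push A → (s1, ε, AYBZ)
All input consumed in state s1 with stack AYBZ.

AYBZ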